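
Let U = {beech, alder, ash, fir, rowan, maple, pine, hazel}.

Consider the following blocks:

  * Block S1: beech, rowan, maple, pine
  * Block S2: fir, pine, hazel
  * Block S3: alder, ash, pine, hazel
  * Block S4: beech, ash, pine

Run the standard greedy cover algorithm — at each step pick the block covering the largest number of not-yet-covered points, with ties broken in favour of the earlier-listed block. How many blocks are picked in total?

3

Greedy: pick S1 (covers 4 new) → pick S3 (covers 3 new) → pick S2 (covers 1 new). Total picks: 3.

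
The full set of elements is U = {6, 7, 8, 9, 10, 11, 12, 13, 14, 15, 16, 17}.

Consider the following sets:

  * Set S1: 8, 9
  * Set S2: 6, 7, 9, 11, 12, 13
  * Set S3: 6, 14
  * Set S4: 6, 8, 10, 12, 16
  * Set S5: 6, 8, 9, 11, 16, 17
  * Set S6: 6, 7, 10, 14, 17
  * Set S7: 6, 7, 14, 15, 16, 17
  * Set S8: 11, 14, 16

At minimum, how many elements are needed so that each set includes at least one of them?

H = {8, 12, 14} meets every set (each contains at least one member of H), and |H| = 3.
No choice of 2 elements meets every set, so 3 is the minimum.

3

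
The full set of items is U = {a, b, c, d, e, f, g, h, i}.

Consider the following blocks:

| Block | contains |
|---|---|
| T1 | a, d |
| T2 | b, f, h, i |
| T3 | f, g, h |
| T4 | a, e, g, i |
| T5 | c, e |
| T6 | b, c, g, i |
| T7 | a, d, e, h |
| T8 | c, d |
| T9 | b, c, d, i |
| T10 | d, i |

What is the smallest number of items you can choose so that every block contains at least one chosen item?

The 4 items {a, c, d, f} hit every block.
No choice of 3 items meets every block, so 4 is the minimum.

4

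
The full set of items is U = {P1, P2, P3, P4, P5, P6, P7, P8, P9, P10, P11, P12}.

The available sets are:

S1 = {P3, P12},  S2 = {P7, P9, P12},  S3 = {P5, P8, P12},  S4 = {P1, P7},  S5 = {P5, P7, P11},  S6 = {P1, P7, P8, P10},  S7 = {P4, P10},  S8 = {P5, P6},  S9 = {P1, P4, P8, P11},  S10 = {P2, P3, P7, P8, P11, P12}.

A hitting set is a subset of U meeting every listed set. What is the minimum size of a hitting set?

Take H = {P1, P5, P10, P12}. Each listed set contains at least one of these, so H is a hitting set of size 4.
The sets S1, S4, S7, S8 are pairwise disjoint, so any hitting set needs a separate item for each — at least 4. Hence 4 is optimal.

4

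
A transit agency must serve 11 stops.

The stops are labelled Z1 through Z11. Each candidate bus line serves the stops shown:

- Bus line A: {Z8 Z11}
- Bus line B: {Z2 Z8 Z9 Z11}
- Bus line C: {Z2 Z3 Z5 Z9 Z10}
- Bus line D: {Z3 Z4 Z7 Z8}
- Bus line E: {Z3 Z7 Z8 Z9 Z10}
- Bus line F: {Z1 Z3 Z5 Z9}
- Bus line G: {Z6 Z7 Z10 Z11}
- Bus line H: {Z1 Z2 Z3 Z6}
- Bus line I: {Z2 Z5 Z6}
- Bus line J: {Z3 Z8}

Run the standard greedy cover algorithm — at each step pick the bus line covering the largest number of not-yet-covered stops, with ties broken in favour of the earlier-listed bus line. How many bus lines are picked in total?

4

Greedy: pick C (covers 5 new) → pick D (covers 3 new) → pick G (covers 2 new) → pick F (covers 1 new). Total picks: 4.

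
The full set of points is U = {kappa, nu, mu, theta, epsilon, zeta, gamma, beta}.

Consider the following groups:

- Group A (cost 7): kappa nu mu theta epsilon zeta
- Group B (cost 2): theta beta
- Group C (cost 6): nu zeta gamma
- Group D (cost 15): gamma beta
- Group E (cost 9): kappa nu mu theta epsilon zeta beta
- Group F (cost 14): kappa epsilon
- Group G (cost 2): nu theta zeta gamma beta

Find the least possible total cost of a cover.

9

A, G together cover every point (A ∪ G = {kappa, nu, mu, theta, epsilon, zeta, gamma, beta}); total cost 7 + 2 = 9.
No covering selection has total cost below 9.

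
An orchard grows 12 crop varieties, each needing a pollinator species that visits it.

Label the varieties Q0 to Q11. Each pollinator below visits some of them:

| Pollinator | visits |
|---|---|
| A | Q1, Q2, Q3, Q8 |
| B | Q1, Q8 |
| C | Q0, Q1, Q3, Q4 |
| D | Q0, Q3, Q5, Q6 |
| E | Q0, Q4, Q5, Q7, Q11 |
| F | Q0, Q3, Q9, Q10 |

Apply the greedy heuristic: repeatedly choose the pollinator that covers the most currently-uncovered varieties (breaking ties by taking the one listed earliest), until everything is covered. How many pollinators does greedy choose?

4

Greedy: pick E (covers 5 new) → pick A (covers 4 new) → pick F (covers 2 new) → pick D (covers 1 new). Total picks: 4.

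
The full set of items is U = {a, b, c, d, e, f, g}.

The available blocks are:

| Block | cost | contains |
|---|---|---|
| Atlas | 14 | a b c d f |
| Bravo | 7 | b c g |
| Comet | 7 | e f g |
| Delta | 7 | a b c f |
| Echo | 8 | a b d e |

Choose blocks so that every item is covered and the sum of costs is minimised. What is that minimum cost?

Atlas, Comet together cover every item (Atlas ∪ Comet = {a, b, c, d, e, f, g}); total cost 14 + 7 = 21.
The greedy pick Delta, Comet, Echo costs 22; no covering selection beats 21.

21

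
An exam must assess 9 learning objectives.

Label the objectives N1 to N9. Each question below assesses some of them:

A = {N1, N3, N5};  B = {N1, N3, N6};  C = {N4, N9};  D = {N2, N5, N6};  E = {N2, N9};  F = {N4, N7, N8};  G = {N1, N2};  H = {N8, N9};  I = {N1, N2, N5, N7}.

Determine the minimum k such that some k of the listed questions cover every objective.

Take {B, D, E, F}. Their union is {N1, N2, N3, N4, N5, N6, N7, N8, N9}, which is all 9 objectives.
No 3 of the 9 questions cover everything (all 84 combinations miss at least one objective), so 4 is optimal.

4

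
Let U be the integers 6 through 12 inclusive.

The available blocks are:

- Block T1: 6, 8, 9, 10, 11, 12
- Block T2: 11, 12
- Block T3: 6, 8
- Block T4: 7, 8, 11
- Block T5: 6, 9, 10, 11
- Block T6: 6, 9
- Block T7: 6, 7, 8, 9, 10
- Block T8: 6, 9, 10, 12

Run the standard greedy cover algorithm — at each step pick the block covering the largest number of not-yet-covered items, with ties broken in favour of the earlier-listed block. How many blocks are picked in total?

2

Greedy: pick T1 (covers 6 new) → pick T4 (covers 1 new). Total picks: 2.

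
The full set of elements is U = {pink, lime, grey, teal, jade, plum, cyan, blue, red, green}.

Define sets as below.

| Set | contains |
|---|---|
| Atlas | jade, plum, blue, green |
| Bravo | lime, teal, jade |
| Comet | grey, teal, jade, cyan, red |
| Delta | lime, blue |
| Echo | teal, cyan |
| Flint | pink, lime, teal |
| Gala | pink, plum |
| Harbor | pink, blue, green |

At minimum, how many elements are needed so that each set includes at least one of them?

H = {pink, teal, blue} meets every set (each contains at least one member of H), and |H| = 3.
The sets Delta, Echo, Gala are pairwise disjoint, so any hitting set needs a separate element for each — at least 3. Hence 3 is optimal.

3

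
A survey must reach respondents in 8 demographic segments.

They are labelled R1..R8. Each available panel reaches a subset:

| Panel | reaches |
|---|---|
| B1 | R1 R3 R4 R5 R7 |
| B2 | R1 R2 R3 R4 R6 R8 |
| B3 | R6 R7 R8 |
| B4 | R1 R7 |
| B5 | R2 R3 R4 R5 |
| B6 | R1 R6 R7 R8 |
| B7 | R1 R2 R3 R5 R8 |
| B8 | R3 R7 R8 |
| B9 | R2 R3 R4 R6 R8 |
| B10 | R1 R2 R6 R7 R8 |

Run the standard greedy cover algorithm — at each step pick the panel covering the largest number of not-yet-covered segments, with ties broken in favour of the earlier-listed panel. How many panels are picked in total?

2

Greedy: pick B2 (covers 6 new) → pick B1 (covers 2 new). Total picks: 2.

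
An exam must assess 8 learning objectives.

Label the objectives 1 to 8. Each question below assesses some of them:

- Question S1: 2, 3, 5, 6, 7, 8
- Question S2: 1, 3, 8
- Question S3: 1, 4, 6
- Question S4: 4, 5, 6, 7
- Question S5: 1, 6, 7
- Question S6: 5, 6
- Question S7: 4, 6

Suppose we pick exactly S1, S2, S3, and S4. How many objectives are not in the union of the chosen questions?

0

Union of S1, S2, S3, S4 = {1, 2, 3, 4, 5, 6, 7, 8} — that's every objective, so 0 are uncovered.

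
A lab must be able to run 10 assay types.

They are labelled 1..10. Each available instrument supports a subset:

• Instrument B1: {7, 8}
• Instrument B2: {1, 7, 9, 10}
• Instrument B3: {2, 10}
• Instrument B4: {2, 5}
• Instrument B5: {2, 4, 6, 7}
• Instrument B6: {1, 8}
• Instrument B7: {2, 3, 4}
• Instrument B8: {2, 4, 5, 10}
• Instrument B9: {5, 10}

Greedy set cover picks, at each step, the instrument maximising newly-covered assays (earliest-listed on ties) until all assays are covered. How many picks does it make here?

Greedy: pick B2 (covers 4 new) → pick B5 (covers 3 new) → pick B1 (covers 1 new) → pick B4 (covers 1 new) → pick B7 (covers 1 new). Total picks: 5.

5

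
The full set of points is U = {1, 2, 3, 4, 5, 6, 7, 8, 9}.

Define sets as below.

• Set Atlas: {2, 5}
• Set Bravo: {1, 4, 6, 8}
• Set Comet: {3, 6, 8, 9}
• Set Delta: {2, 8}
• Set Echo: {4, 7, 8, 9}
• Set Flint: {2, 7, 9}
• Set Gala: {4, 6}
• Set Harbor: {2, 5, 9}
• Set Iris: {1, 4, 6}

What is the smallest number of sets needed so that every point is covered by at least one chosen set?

Comet and Flint and Harbor and Iris together: Comet ∪ Flint ∪ Harbor ∪ Iris = {1, 2, 3, 4, 5, 6, 7, 8, 9} — every point is covered.
Only Comet contains 3, so Comet is forced; the remaining 5 points need at least 3 more sets (each remaining set adds at most 2) — so at least 4 sets are needed, and 4 is optimal.

4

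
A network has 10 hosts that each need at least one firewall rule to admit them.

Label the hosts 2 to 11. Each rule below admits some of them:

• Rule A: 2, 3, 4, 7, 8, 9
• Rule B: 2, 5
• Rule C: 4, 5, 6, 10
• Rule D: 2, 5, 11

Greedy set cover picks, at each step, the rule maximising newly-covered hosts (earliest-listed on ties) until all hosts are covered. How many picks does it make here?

3

Greedy: pick A (covers 6 new) → pick C (covers 3 new) → pick D (covers 1 new). Total picks: 3.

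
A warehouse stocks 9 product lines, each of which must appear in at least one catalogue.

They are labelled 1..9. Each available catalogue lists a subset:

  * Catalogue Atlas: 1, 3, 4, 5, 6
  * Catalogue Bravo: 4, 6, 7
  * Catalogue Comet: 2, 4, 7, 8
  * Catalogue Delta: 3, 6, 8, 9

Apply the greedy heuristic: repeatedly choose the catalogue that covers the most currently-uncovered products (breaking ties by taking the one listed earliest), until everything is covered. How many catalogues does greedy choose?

Greedy: pick Atlas (covers 5 new) → pick Comet (covers 3 new) → pick Delta (covers 1 new). Total picks: 3.

3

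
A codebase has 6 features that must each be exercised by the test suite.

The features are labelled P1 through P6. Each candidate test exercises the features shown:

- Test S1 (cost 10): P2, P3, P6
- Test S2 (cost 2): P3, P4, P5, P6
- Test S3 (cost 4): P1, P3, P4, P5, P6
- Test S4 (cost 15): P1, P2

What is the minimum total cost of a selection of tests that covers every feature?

14

S1, S3 together cover every feature (S1 ∪ S3 = {P1, P2, P3, P4, P5, P6}); total cost 10 + 4 = 14.
The greedy pick S2, S3, S1 costs 16; no covering selection beats 14.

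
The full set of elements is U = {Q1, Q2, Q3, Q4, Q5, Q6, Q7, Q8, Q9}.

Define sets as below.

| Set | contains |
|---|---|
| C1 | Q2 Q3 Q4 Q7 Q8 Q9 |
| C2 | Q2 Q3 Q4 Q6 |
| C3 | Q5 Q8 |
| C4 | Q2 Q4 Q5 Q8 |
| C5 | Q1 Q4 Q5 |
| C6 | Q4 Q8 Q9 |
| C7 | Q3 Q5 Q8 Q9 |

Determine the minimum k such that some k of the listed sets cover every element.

C1, C2, and C5 cover everything between them: the union {Q1, Q2, Q3, Q4, Q5, Q6, Q7, Q8, Q9} is all of U.
Only C5 contains Q1, so C5 is forced; the remaining 6 elements need at least 2 more sets (each remaining set adds at most 5) — so at least 3 sets are needed, and 3 is optimal.

3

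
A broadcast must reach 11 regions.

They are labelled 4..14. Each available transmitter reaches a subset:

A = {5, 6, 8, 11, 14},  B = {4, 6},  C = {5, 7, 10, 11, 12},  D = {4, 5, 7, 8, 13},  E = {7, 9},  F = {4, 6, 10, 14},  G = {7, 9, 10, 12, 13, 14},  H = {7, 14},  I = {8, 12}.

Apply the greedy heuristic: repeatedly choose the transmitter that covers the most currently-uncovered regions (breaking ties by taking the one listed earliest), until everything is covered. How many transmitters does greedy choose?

Greedy: pick G (covers 6 new) → pick A (covers 4 new) → pick B (covers 1 new). Total picks: 3.

3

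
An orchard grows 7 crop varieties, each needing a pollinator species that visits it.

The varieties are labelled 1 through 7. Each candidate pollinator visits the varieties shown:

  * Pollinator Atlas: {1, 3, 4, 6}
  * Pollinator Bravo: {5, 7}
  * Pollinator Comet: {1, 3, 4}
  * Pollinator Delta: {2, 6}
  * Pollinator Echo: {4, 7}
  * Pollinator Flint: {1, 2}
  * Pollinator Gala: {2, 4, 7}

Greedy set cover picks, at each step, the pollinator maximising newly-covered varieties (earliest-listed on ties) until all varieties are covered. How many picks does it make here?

Greedy: pick Atlas (covers 4 new) → pick Bravo (covers 2 new) → pick Delta (covers 1 new). Total picks: 3.

3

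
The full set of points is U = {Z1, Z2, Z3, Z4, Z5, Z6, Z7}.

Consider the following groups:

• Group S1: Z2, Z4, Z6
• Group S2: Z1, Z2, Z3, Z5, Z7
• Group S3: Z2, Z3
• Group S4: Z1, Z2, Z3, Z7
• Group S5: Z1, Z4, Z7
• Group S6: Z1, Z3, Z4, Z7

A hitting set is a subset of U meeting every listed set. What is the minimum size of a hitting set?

H = {Z2, Z7} meets every group (each contains at least one member of H), and |H| = 2.
The groups S3, S5 are pairwise disjoint, so any hitting set needs a separate point for each — at least 2. Hence 2 is optimal.

2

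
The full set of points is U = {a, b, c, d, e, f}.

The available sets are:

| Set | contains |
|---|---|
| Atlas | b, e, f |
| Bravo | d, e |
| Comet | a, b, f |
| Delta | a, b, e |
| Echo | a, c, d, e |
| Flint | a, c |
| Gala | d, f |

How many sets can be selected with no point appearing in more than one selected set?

2

Flint, Gala are pairwise disjoint (Flint={a,c}; Gala={d,f}).
Every remaining set overlaps one of these, and no 3 of the listed sets are pairwise disjoint, so 2 is the maximum.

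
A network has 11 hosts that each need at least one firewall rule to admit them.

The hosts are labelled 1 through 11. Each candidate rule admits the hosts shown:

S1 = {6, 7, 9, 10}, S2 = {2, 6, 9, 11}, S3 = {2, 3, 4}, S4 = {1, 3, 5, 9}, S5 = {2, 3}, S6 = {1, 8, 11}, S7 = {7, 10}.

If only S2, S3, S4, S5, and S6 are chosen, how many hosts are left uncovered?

Union of S2, S3, S4, S5, S6 = {1, 2, 3, 4, 5, 6, 8, 9, 11}.
Not covered: 7, 10 — 2 hosts.

2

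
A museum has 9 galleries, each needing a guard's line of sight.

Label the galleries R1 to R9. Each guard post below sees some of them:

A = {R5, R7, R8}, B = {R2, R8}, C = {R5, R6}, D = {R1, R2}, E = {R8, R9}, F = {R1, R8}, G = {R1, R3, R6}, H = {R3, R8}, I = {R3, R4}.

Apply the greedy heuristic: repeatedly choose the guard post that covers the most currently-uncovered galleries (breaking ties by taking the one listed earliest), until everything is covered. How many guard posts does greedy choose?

Greedy: pick A (covers 3 new) → pick G (covers 3 new) → pick B (covers 1 new) → pick E (covers 1 new) → pick I (covers 1 new). Total picks: 5.

5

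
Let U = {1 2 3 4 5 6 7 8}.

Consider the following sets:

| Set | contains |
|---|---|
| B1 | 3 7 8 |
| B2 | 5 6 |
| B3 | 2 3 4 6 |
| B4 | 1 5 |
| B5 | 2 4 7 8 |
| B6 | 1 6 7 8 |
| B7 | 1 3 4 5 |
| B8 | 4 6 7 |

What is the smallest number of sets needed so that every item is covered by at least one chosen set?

3

B3, B6, and B7 cover everything between them: the union {1, 2, 3, 4, 5, 6, 7, 8} is all of U.
No 2 of the 8 sets cover everything (all 28 combinations miss at least one item), so 3 is optimal.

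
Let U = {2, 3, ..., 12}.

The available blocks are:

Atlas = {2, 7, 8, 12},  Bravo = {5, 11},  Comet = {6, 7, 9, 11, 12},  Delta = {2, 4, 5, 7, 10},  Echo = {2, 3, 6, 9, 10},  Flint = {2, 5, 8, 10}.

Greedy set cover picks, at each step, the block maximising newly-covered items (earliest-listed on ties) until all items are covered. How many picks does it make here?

Greedy: pick Comet (covers 5 new) → pick Delta (covers 4 new) → pick Atlas (covers 1 new) → pick Echo (covers 1 new). Total picks: 4.

4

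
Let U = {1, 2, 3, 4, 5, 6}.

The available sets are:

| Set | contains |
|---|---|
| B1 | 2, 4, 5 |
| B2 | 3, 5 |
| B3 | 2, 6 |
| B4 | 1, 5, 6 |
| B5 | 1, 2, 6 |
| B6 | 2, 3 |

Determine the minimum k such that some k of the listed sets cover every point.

3

B1 and B4 and B6 together: B1 ∪ B4 ∪ B6 = {1, 2, 3, 4, 5, 6} — every point is covered.
Only B1 contains 4, so B1 is forced; the remaining 3 points need at least 2 more sets (each remaining set adds at most 2) — so at least 3 sets are needed, and 3 is optimal.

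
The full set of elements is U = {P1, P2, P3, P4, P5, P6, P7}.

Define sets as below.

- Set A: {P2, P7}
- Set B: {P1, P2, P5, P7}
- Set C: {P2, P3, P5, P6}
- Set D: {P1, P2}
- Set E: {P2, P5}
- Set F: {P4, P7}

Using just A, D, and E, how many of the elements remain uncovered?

Union of A, D, E = {P1, P2, P5, P7}.
Not covered: P3, P4, P6 — 3 elements.

3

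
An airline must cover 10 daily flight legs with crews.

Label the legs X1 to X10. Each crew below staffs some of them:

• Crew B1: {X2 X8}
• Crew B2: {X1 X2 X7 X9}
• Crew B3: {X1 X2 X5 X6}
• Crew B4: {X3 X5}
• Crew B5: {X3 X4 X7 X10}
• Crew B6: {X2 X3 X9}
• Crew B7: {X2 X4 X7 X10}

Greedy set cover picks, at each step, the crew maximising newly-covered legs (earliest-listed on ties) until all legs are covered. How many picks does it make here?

Greedy: pick B2 (covers 4 new) → pick B5 (covers 3 new) → pick B3 (covers 2 new) → pick B1 (covers 1 new). Total picks: 4.

4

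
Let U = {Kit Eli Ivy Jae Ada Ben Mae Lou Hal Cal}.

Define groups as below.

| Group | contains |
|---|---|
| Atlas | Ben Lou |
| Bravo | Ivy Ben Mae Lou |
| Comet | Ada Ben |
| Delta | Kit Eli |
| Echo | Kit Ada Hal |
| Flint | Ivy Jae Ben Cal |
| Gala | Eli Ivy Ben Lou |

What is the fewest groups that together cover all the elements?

4

Bravo, Echo, Flint, and Gala cover everything between them: the union {Kit, Eli, Ivy, Jae, Ada, Ben, Mae, Lou, Hal, Cal} is all of U.
No 3 of the 7 groups cover everything (all 35 combinations miss at least one element), so 4 is optimal.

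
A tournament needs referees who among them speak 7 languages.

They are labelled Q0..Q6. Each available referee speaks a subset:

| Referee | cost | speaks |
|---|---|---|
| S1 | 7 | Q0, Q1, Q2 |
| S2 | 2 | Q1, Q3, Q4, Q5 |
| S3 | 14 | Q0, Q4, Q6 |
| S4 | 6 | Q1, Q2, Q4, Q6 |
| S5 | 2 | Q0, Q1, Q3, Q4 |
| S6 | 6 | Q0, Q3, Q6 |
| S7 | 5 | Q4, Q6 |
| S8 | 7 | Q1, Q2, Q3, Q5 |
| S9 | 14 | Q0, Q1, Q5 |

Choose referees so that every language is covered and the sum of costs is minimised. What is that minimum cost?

10

S2, S4, S5 together cover every language (S2 ∪ S4 ∪ S5 = {Q0, Q1, Q2, Q3, Q4, Q5, Q6}); total cost 2 + 6 + 2 = 10.
No covering selection has total cost below 10.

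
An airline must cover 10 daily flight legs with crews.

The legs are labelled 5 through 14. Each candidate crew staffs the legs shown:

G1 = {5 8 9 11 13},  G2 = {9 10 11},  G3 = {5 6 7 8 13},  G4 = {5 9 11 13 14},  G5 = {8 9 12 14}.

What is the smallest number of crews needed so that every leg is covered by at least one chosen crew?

3

G2 and G3 and G5 together: G2 ∪ G3 ∪ G5 = {5, 6, 7, 8, 9, 10, 11, 12, 13, 14} — every leg is covered.
Only G3 contains 6, so G3 is forced; the remaining 5 legs need at least 2 more crews (each remaining crew adds at most 3) — so at least 3 crews are needed, and 3 is optimal.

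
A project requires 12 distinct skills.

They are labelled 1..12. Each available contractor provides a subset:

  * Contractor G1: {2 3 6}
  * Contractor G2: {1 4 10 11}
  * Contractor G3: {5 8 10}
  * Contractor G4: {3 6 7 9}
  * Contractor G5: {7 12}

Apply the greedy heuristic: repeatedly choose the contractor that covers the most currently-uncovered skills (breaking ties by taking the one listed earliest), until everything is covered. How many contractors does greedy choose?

5

Greedy: pick G2 (covers 4 new) → pick G4 (covers 4 new) → pick G3 (covers 2 new) → pick G1 (covers 1 new) → pick G5 (covers 1 new). Total picks: 5.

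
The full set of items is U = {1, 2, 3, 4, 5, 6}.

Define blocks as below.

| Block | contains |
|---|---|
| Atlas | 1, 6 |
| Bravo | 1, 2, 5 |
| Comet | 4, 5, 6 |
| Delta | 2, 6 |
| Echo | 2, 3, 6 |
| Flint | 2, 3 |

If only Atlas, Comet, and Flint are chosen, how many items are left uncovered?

Union of Atlas, Comet, Flint = {1, 2, 3, 4, 5, 6} — that's every item, so 0 are uncovered.

0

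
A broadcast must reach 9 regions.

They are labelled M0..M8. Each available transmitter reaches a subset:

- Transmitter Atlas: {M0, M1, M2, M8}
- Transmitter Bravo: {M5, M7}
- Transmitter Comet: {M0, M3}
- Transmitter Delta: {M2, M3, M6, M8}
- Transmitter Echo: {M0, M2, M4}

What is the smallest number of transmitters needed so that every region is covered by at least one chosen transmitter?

4

Take {Atlas, Bravo, Delta, Echo}. Their union is {M0, M1, M2, M3, M4, M5, M6, M7, M8}, which is all 9 regions.
Only Atlas contains M1, so Atlas is forced; the remaining 5 regions need at least 3 more transmitters (each remaining transmitter adds at most 2) — so at least 4 transmitters are needed, and 4 is optimal.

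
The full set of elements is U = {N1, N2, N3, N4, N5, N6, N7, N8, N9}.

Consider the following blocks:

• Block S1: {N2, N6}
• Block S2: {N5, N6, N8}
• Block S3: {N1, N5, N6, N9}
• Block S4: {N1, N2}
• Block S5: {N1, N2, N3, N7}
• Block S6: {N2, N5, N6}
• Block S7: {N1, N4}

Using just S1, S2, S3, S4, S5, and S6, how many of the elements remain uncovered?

1

Union of S1, S2, S3, S4, S5, S6 = {N1, N2, N3, N5, N6, N7, N8, N9}.
Not covered: N4 — 1 element.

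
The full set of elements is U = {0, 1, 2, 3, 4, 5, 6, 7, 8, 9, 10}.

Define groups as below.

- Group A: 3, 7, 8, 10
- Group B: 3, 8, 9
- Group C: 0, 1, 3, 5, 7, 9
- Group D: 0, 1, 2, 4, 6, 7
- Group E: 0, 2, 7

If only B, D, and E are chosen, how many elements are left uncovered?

2

Union of B, D, E = {0, 1, 2, 3, 4, 6, 7, 8, 9}.
Not covered: 5, 10 — 2 elements.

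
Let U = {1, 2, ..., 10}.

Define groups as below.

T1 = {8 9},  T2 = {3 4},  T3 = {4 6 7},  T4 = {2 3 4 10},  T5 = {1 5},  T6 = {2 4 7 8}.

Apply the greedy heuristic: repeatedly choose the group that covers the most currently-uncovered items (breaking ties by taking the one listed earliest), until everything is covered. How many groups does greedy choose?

Greedy: pick T4 (covers 4 new) → pick T1 (covers 2 new) → pick T3 (covers 2 new) → pick T5 (covers 2 new). Total picks: 4.

4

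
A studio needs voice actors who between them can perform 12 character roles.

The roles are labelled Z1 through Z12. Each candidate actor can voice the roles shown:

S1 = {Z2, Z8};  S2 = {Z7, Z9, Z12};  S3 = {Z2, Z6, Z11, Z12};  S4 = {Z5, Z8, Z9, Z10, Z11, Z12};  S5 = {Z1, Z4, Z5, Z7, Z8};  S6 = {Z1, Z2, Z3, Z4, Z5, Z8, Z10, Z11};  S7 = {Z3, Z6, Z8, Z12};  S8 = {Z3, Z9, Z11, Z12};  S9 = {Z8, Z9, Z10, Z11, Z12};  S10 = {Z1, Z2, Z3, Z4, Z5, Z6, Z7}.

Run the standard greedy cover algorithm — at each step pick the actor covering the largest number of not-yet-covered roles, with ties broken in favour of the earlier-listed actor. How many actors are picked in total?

Greedy: pick S6 (covers 8 new) → pick S2 (covers 3 new) → pick S3 (covers 1 new). Total picks: 3.
(The true minimum cover uses only 2 actors, so greedy is not optimal here.)

3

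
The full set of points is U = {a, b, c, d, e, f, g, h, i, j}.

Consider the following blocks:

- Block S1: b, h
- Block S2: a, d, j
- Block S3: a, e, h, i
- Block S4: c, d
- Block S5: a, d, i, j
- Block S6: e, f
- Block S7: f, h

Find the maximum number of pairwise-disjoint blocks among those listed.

S1, S2, S6 are pairwise disjoint (S1={b,h}; S2={a,d,j}; S6={e,f}).
Every remaining block overlaps one of these, and no 4 of the listed blocks are pairwise disjoint, so 3 is the maximum.

3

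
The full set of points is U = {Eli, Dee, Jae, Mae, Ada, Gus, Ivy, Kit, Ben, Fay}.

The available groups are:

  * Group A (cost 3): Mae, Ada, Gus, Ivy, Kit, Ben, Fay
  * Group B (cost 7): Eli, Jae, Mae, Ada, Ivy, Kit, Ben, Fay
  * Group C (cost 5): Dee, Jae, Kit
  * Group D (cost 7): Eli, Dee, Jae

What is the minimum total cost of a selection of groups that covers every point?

10

A, D together cover every point (A ∪ D = {Eli, Dee, Jae, Mae, Ada, Gus, Ivy, Kit, Ben, Fay}); total cost 3 + 7 = 10.
No covering selection has total cost below 10.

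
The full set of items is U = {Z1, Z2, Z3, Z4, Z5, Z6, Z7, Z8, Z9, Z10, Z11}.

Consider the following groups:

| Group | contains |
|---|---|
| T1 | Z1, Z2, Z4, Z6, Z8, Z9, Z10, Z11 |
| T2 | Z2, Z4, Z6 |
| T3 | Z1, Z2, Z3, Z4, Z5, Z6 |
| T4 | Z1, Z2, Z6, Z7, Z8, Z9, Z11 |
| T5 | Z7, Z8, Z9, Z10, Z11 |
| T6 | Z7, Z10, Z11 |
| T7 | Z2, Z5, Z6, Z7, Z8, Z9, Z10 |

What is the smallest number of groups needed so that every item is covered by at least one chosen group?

2

T3 and T5 cover everything between them: the union {Z1, Z2, Z3, Z4, Z5, Z6, Z7, Z8, Z9, Z10, Z11} is all of U.
No single group has all 11 items (the largest, T1, has 8), so 2 is optimal.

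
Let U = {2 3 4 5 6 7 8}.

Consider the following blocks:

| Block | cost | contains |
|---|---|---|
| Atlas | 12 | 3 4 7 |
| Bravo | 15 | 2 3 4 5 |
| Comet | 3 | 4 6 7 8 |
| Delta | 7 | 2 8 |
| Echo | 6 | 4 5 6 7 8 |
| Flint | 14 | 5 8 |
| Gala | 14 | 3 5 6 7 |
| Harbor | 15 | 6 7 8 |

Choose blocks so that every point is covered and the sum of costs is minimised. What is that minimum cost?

18

Bravo, Comet together cover every point (Bravo ∪ Comet = {2, 3, 4, 5, 6, 7, 8}); total cost 15 + 3 = 18.
No covering selection has total cost below 18.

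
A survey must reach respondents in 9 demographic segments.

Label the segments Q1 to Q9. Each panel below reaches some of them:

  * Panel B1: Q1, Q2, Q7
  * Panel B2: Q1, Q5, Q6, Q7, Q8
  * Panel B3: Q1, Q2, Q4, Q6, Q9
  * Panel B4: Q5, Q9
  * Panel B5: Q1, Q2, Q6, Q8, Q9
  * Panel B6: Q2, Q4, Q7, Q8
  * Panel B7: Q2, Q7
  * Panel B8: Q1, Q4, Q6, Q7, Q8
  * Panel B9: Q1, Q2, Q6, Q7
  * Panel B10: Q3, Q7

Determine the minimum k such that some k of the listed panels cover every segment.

3

Take {B2, B3, B10}. Their union is {Q1, Q2, Q3, Q4, Q5, Q6, Q7, Q8, Q9}, which is all 9 segments.
Only B10 contains Q3, so B10 is forced; the remaining 7 segments need at least 2 more panels (each remaining panel adds at most 5) — so at least 3 panels are needed, and 3 is optimal.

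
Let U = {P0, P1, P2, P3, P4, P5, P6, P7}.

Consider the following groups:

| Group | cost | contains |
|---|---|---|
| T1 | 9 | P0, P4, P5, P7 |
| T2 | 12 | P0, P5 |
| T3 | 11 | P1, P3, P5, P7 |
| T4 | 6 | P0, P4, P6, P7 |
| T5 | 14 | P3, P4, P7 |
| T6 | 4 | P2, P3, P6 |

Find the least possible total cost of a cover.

T3, T4, T6 together cover every item (T3 ∪ T4 ∪ T6 = {P0, P1, P2, P3, P4, P5, P6, P7}); total cost 11 + 6 + 4 = 21.
No covering selection has total cost below 21.

21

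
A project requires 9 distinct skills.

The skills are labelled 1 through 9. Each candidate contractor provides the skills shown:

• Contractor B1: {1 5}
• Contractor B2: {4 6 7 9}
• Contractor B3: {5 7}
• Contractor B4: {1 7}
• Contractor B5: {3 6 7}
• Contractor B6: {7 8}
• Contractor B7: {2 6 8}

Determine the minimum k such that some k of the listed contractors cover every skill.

B1 and B2 and B5 and B7 together: B1 ∪ B2 ∪ B5 ∪ B7 = {1, 2, 3, 4, 5, 6, 7, 8, 9} — every skill is covered.
Only B5 contains 3, so B5 is forced; the remaining 6 skills need at least 3 more contractors (each remaining contractor adds at most 2) — so at least 4 contractors are needed, and 4 is optimal.

4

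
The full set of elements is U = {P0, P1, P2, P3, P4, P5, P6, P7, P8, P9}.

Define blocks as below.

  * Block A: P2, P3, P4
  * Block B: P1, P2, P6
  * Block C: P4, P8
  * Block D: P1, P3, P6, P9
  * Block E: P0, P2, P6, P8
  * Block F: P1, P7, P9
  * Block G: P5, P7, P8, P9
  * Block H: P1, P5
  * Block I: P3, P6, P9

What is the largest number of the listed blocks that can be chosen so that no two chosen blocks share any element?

C, H, I are pairwise disjoint (C={P4,P8}; H={P1,P5}; I={P3,P6,P9}).
Every remaining block overlaps one of these, and no 4 of the listed blocks are pairwise disjoint, so 3 is the maximum.

3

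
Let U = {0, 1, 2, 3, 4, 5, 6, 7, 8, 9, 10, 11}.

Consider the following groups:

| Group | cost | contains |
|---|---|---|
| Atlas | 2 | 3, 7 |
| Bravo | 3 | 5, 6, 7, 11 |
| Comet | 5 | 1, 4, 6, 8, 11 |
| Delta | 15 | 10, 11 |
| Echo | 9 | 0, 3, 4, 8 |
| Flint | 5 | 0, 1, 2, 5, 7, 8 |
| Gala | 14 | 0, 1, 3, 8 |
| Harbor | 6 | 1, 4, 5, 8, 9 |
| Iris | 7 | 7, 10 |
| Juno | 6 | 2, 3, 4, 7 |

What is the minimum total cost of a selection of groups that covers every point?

23

Atlas, Bravo, Flint, Harbor, Iris together cover every point (Atlas ∪ Bravo ∪ Flint ∪ Harbor ∪ Iris = {0, 1, 2, 3, 4, 5, 6, 7, 8, 9, 10, 11}); total cost 2 + 3 + 5 + 6 + 7 = 23.
No covering selection has total cost below 23.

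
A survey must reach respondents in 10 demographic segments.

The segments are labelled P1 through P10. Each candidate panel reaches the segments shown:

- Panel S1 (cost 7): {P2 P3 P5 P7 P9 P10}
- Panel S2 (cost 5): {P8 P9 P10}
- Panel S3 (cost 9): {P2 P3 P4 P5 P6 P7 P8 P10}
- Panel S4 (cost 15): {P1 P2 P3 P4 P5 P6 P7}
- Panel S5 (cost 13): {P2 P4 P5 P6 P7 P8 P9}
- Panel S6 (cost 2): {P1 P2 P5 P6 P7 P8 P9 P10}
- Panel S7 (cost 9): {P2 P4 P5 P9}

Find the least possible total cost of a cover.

11

S3, S6 together cover every segment (S3 ∪ S6 = {P1, P2, P3, P4, P5, P6, P7, P8, P9, P10}); total cost 9 + 2 = 11.
No covering selection has total cost below 11.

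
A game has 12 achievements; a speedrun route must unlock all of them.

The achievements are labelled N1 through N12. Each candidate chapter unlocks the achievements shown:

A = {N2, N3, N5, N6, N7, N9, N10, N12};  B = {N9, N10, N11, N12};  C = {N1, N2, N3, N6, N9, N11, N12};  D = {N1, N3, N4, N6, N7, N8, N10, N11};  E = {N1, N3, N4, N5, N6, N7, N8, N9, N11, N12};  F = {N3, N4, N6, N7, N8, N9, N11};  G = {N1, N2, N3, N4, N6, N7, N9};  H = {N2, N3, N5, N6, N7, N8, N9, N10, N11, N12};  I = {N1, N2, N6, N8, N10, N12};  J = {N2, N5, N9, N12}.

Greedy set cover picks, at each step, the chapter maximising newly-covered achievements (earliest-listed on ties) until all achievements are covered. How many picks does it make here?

2

Greedy: pick E (covers 10 new) → pick A (covers 2 new). Total picks: 2.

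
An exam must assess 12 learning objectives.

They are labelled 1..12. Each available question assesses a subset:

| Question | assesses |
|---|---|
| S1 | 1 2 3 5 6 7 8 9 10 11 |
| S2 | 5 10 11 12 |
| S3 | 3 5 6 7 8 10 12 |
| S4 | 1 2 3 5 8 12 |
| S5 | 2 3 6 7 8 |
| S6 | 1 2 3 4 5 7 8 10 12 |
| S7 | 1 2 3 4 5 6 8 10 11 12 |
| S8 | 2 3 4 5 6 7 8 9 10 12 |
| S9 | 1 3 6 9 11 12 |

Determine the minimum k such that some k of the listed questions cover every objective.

Take {S6, S9}. Their union is {1, 2, 3, 4, 5, 6, 7, 8, 9, 10, 11, 12}, which is all 12 objectives.
No single question has all 12 objectives (the largest, S1, has 10), so 2 is optimal.

2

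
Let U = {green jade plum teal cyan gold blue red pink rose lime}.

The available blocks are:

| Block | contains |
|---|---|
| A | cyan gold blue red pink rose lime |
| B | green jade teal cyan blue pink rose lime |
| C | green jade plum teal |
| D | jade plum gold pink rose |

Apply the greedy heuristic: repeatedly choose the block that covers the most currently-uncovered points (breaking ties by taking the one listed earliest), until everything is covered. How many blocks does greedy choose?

Greedy: pick B (covers 8 new) → pick A (covers 2 new) → pick C (covers 1 new). Total picks: 3.
(The true minimum cover uses only 2 blocks, so greedy is not optimal here.)

3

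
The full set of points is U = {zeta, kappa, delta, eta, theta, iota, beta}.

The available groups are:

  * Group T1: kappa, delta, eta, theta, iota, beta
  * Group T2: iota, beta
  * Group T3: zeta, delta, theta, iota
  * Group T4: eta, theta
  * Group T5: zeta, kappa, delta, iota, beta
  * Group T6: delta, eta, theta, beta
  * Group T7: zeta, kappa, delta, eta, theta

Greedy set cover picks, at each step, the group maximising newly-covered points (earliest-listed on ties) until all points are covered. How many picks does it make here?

Greedy: pick T1 (covers 6 new) → pick T3 (covers 1 new). Total picks: 2.

2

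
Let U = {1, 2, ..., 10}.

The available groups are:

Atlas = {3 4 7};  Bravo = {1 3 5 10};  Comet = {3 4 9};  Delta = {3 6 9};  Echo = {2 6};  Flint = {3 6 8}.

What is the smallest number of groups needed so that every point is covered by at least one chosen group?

5

Atlas and Bravo and Delta and Echo and Flint together: Atlas ∪ Bravo ∪ Delta ∪ Echo ∪ Flint = {1, 2, 3, 4, 5, 6, 7, 8, 9, 10} — every point is covered.
No 4 of the 6 groups cover everything (all 15 combinations miss at least one point), so 5 is optimal.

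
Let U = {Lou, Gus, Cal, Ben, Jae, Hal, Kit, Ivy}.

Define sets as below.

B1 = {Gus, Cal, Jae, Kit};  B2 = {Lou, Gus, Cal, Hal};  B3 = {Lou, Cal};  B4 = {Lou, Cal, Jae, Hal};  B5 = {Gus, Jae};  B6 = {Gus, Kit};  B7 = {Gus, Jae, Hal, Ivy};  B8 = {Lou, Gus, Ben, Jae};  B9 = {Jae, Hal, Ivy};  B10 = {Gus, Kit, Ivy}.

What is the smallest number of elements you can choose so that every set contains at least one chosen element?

H = {Lou, Gus, Hal} meets every set (each contains at least one member of H), and |H| = 3.
The sets B3, B6, B9 are pairwise disjoint, so any hitting set needs a separate element for each — at least 3. Hence 3 is optimal.

3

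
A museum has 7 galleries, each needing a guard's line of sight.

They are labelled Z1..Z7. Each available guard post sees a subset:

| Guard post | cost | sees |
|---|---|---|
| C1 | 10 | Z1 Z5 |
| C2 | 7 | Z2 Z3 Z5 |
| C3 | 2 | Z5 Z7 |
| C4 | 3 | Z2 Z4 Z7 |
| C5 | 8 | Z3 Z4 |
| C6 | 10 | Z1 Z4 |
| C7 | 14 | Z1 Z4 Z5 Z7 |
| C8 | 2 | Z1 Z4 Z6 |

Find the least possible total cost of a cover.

11

C2, C3, C8 together cover every gallery (C2 ∪ C3 ∪ C8 = {Z1, Z2, Z3, Z4, Z5, Z6, Z7}); total cost 7 + 2 + 2 = 11.
The greedy pick C8, C3, C4, C2 costs 14; no covering selection beats 11.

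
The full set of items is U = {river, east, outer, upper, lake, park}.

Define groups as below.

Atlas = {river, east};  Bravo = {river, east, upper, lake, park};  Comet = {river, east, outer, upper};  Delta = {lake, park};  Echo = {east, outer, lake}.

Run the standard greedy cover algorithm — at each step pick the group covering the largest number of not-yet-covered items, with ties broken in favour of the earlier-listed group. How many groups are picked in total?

Greedy: pick Bravo (covers 5 new) → pick Comet (covers 1 new). Total picks: 2.

2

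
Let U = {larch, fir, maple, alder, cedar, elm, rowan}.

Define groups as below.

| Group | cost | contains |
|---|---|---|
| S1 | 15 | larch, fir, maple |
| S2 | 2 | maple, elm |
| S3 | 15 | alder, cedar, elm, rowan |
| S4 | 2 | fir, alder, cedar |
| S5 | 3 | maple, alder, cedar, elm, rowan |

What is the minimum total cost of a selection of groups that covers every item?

18

S1, S5 together cover every item (S1 ∪ S5 = {larch, fir, maple, alder, cedar, elm, rowan}); total cost 15 + 3 = 18.
The greedy pick S5, S4, S1 costs 20; no covering selection beats 18.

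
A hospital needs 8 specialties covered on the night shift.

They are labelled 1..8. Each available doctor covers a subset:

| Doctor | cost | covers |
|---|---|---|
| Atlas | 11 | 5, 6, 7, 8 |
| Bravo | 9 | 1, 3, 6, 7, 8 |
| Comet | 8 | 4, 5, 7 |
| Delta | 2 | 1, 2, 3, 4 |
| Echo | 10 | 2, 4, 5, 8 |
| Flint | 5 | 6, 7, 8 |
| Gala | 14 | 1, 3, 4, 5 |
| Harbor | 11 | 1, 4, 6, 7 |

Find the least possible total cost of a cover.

13

Atlas, Delta together cover every specialty (Atlas ∪ Delta = {1, 2, 3, 4, 5, 6, 7, 8}); total cost 11 + 2 = 13.
The greedy pick Delta, Flint, Comet costs 15; no covering selection beats 13.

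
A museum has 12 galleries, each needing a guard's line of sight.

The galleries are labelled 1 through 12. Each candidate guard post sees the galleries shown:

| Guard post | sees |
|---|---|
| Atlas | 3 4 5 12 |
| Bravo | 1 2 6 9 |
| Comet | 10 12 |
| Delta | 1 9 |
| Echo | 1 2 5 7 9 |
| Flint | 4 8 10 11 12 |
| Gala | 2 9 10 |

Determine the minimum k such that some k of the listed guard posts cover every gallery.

Take {Atlas, Bravo, Echo, Flint}. Their union is {1, 2, 3, 4, 5, 6, 7, 8, 9, 10, 11, 12}, which is all 12 galleries.
No 3 of the 7 guard posts cover everything (all 35 combinations miss at least one gallery), so 4 is optimal.

4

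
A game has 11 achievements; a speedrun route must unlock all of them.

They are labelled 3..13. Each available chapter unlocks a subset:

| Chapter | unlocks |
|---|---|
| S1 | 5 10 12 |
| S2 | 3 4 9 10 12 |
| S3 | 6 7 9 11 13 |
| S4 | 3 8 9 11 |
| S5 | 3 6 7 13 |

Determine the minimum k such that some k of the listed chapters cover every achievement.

S1 and S2 and S3 and S4 together: S1 ∪ S2 ∪ S3 ∪ S4 = {3, 4, 5, 6, 7, 8, 9, 10, 11, 12, 13} — every achievement is covered.
Only S4 contains 8, so S4 is forced; the remaining 7 achievements need at least 3 more chapters (each remaining chapter adds at most 3) — so at least 4 chapters are needed, and 4 is optimal.

4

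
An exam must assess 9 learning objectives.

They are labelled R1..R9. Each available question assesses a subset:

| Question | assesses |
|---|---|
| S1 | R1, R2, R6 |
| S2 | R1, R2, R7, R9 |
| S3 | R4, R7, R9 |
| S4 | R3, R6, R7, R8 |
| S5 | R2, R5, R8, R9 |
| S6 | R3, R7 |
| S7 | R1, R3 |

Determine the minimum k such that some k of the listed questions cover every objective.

4

Take {S1, S3, S5, S6}. Their union is {R1, R2, R3, R4, R5, R6, R7, R8, R9}, which is all 9 objectives.
No 3 of the 7 questions cover everything (all 35 combinations miss at least one objective), so 4 is optimal.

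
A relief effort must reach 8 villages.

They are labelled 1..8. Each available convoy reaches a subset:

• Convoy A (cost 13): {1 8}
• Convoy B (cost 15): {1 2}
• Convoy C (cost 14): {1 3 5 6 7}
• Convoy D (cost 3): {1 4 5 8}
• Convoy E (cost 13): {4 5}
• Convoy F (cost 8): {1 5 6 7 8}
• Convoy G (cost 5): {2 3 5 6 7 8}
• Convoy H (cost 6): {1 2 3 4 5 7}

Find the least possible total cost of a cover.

D, G together cover every village (D ∪ G = {1, 2, 3, 4, 5, 6, 7, 8}); total cost 3 + 5 = 8.
No covering selection has total cost below 8.

8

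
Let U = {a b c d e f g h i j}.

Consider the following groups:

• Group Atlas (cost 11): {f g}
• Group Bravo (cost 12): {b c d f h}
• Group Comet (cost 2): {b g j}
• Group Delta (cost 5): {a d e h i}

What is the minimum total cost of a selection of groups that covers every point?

19

Bravo, Comet, Delta together cover every point (Bravo ∪ Comet ∪ Delta = {a, b, c, d, e, f, g, h, i, j}); total cost 12 + 2 + 5 = 19.
No covering selection has total cost below 19.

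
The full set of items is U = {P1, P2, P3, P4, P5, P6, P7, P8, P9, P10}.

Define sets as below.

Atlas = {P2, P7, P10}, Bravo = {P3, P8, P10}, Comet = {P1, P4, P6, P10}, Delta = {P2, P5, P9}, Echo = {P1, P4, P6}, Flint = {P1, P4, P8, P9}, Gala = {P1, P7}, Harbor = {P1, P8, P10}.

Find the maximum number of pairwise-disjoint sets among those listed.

3

Bravo, Delta, Gala are pairwise disjoint (Bravo={P3,P8,P10}; Delta={P2,P5,P9}; Gala={P1,P7}).
Every remaining set overlaps one of these, and no 4 of the listed sets are pairwise disjoint, so 3 is the maximum.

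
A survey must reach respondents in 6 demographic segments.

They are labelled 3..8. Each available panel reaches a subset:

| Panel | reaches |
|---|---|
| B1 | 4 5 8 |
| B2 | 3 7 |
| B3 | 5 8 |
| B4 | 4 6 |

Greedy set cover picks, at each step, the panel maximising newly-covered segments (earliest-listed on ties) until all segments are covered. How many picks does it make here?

Greedy: pick B1 (covers 3 new) → pick B2 (covers 2 new) → pick B4 (covers 1 new). Total picks: 3.

3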